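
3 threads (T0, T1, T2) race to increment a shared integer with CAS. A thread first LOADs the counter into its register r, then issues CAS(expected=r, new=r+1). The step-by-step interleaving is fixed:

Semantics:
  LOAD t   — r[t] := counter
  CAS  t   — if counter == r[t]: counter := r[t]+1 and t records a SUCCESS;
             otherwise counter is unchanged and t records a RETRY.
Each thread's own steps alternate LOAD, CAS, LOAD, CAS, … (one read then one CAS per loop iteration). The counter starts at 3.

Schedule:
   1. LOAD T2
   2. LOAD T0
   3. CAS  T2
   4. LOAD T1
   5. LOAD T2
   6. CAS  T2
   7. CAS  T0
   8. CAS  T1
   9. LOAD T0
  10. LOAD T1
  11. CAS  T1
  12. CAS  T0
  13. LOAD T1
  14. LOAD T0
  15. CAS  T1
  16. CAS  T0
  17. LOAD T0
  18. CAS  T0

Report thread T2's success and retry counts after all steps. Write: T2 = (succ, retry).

1. LOAD T2 → mem=3 r[T2]=3 [LOAD]
2. LOAD T0 → mem=3 r[T0]=3 [LOAD]
3. CAS T2 → mem=4 r[T2]=3 [OK]
4. LOAD T1 → mem=4 r[T1]=4 [LOAD]
5. LOAD T2 → mem=4 r[T2]=4 [LOAD]
6. CAS T2 → mem=5 r[T2]=4 [OK]
7. CAS T0 → mem=5 r[T0]=3 [RETRY]
8. CAS T1 → mem=5 r[T1]=4 [RETRY]
9. LOAD T0 → mem=5 r[T0]=5 [LOAD]
10. LOAD T1 → mem=5 r[T1]=5 [LOAD]
11. CAS T1 → mem=6 r[T1]=5 [OK]
12. CAS T0 → mem=6 r[T0]=5 [RETRY]
13. LOAD T1 → mem=6 r[T1]=6 [LOAD]
14. LOAD T0 → mem=6 r[T0]=6 [LOAD]
15. CAS T1 → mem=7 r[T1]=6 [OK]
16. CAS T0 → mem=7 r[T0]=6 [RETRY]
17. LOAD T0 → mem=7 r[T0]=7 [LOAD]
18. CAS T0 → mem=8 r[T0]=7 [OK]

T2 = (2, 0)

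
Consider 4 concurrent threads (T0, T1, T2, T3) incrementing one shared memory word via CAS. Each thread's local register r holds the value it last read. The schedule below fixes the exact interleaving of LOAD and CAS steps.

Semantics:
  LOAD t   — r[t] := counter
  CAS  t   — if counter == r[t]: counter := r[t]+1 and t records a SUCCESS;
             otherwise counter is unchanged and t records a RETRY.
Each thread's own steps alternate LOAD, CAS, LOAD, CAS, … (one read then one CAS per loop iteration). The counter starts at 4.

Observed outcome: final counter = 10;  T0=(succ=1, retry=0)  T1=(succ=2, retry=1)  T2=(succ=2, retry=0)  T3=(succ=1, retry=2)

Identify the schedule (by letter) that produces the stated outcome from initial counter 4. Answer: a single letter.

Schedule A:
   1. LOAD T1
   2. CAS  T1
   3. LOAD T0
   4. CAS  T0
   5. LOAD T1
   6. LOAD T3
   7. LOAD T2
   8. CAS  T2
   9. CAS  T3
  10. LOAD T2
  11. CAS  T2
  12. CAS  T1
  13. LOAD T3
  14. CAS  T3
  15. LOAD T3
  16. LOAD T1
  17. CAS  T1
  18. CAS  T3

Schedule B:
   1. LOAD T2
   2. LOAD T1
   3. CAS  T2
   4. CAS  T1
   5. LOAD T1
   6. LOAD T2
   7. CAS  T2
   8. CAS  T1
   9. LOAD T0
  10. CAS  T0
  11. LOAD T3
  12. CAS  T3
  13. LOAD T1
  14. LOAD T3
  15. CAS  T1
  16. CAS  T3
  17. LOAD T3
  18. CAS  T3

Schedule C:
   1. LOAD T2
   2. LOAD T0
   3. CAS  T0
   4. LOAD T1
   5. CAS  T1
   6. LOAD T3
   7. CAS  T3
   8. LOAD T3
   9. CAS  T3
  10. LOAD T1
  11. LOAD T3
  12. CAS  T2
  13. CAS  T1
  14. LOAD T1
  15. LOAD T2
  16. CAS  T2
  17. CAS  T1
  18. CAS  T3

Run A:
1. LOAD T1 → mem=4 r[T1]=4 [LOAD]
2. CAS T1 → mem=5 r[T1]=4 [OK]
3. LOAD T0 → mem=5 r[T0]=5 [LOAD]
4. CAS T0 → mem=6 r[T0]=5 [OK]
5. LOAD T1 → mem=6 r[T1]=6 [LOAD]
6. LOAD T3 → mem=6 r[T3]=6 [LOAD]
7. LOAD T2 → mem=6 r[T2]=6 [LOAD]
8. CAS T2 → mem=7 r[T2]=6 [OK]
9. CAS T3 → mem=7 r[T3]=6 [RETRY]
10. LOAD T2 → mem=7 r[T2]=7 [LOAD]
11. CAS T2 → mem=8 r[T2]=7 [OK]
12. CAS T1 → mem=8 r[T1]=6 [RETRY]
13. LOAD T3 → mem=8 r[T3]=8 [LOAD]
14. CAS T3 → mem=9 r[T3]=8 [OK]
15. LOAD T3 → mem=9 r[T3]=9 [LOAD]
16. LOAD T1 → mem=9 r[T1]=9 [LOAD]
17. CAS T1 → mem=10 r[T1]=9 [OK]
18. CAS T3 → mem=10 r[T3]=9 [RETRY]

A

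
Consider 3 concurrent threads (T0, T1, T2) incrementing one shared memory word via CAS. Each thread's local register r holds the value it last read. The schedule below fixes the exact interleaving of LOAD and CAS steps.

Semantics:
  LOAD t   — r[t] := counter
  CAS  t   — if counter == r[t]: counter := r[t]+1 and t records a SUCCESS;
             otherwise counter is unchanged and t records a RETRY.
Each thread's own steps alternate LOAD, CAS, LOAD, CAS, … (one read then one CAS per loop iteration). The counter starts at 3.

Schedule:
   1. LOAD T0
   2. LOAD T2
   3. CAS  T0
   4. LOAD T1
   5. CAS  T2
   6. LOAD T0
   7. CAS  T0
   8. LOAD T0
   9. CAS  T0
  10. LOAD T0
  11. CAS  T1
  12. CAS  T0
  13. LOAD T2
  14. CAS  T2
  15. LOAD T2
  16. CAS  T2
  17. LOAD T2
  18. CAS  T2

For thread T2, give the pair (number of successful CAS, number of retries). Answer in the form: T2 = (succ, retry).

T2 = (3, 1)

   1) LOAD T0:  M=3  r_T0=3
   2) LOAD T2:  M=3  r_T2=3
   3) CAS  T0:  M=4  r_T0=3 ✓
   4) LOAD T1:  M=4  r_T1=4
   5) CAS  T2:  M=4  r_T2=3 ✗
   6) LOAD T0:  M=4  r_T0=4
   7) CAS  T0:  M=5  r_T0=4 ✓
   8) LOAD T0:  M=5  r_T0=5
   9) CAS  T0:  M=6  r_T0=5 ✓
  10) LOAD T0:  M=6  r_T0=6
  11) CAS  T1:  M=6  r_T1=4 ✗
  12) CAS  T0:  M=7  r_T0=6 ✓
  13) LOAD T2:  M=7  r_T2=7
  14) CAS  T2:  M=8  r_T2=7 ✓
  15) LOAD T2:  M=8  r_T2=8
  16) CAS  T2:  M=9  r_T2=8 ✓
  17) LOAD T2:  M=9  r_T2=9
  18) CAS  T2:  M=10  r_T2=9 ✓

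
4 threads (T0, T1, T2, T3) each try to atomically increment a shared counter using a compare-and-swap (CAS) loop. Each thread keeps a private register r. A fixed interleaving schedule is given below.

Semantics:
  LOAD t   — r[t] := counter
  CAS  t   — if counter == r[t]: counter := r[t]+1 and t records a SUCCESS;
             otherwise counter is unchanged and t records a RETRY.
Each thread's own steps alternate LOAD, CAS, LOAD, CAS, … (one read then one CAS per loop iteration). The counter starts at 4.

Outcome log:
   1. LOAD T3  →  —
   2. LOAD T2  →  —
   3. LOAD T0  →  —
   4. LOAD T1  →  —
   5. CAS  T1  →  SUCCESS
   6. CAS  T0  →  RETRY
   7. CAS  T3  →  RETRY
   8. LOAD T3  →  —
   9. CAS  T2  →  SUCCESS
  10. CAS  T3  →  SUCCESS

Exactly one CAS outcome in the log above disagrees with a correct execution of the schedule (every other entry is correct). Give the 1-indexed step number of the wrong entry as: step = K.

Re-executing:
#1 T3 reads 4
#2 T2 reads 4
#3 T0 reads 4
#4 T1 reads 4
#5 T1 CAS(4→5) writes; counter now 5
#6 T0 CAS(4→5) fails; counter now 5
#7 T3 CAS(4→5) fails; counter now 5
#8 T3 reads 5
#9 T2 CAS(4→5) fails; counter now 5
#10 T3 CAS(5→6) writes; counter now 6
Log disagrees first at step 9.

step = 9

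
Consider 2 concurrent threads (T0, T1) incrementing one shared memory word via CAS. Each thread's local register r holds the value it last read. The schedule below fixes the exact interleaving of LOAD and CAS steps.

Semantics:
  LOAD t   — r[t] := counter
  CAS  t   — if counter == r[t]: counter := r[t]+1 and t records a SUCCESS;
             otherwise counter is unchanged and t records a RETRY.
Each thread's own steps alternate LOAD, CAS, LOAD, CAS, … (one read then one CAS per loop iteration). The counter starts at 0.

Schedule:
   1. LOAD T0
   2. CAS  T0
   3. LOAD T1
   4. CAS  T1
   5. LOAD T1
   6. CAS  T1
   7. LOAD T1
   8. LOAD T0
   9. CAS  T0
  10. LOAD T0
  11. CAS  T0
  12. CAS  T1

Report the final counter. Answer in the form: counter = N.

T0 LOAD — after: cnt=0, r=0 — load
T0 CAS — after: cnt=1, r=0 — ok
T1 LOAD — after: cnt=1, r=1 — load
T1 CAS — after: cnt=2, r=1 — ok
T1 LOAD — after: cnt=2, r=2 — load
T1 CAS — after: cnt=3, r=2 — ok
T1 LOAD — after: cnt=3, r=3 — load
T0 LOAD — after: cnt=3, r=3 — load
T0 CAS — after: cnt=4, r=3 — ok
T0 LOAD — after: cnt=4, r=4 — load
T0 CAS — after: cnt=5, r=4 — ok
T1 CAS — after: cnt=5, r=3 — retry

counter = 5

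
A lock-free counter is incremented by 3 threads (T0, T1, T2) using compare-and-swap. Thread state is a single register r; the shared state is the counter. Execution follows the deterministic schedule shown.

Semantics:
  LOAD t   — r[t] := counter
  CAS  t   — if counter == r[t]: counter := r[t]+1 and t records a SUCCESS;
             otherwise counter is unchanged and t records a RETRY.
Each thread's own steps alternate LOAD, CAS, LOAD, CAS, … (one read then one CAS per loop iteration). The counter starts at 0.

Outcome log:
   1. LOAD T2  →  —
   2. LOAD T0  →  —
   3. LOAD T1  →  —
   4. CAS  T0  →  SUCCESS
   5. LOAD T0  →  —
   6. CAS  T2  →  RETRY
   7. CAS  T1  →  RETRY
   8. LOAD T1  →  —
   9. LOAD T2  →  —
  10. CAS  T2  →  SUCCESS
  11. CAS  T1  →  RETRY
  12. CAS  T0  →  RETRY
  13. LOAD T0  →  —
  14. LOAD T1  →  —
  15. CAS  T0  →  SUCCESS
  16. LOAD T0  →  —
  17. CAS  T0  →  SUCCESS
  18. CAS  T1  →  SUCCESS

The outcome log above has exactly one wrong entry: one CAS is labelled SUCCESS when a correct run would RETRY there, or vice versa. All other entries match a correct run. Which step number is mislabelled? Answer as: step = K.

Re-executing:
step 1: T2 LOAD ⇒ load; ctr=0 reg=0
step 2: T0 LOAD ⇒ load; ctr=0 reg=0
step 3: T1 LOAD ⇒ load; ctr=0 reg=0
step 4: T0 CAS ⇒ ok; ctr=1 reg=0
step 5: T0 LOAD ⇒ load; ctr=1 reg=1
step 6: T2 CAS ⇒ retry; ctr=1 reg=0
step 7: T1 CAS ⇒ retry; ctr=1 reg=0
step 8: T1 LOAD ⇒ load; ctr=1 reg=1
step 9: T2 LOAD ⇒ load; ctr=1 reg=1
step 10: T2 CAS ⇒ ok; ctr=2 reg=1
step 11: T1 CAS ⇒ retry; ctr=2 reg=1
step 12: T0 CAS ⇒ retry; ctr=2 reg=1
step 13: T0 LOAD ⇒ load; ctr=2 reg=2
step 14: T1 LOAD ⇒ load; ctr=2 reg=2
step 15: T0 CAS ⇒ ok; ctr=3 reg=2
step 16: T0 LOAD ⇒ load; ctr=3 reg=3
step 17: T0 CAS ⇒ ok; ctr=4 reg=3
step 18: T1 CAS ⇒ retry; ctr=4 reg=2
Log disagrees first at step 18.

step = 18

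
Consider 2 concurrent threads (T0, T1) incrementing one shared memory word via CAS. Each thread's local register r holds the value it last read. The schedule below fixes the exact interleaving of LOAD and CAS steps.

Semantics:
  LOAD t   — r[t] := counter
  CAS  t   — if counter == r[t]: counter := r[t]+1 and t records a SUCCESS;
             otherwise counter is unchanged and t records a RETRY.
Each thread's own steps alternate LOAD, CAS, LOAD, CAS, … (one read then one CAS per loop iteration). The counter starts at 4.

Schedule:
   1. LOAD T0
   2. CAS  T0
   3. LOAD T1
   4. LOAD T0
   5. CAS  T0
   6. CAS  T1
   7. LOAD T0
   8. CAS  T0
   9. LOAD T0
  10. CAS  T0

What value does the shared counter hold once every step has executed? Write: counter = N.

step 1: T0 LOAD ⇒ load; ctr=4 reg=4
step 2: T0 CAS ⇒ ok; ctr=5 reg=4
step 3: T1 LOAD ⇒ load; ctr=5 reg=5
step 4: T0 LOAD ⇒ load; ctr=5 reg=5
step 5: T0 CAS ⇒ ok; ctr=6 reg=5
step 6: T1 CAS ⇒ retry; ctr=6 reg=5
step 7: T0 LOAD ⇒ load; ctr=6 reg=6
step 8: T0 CAS ⇒ ok; ctr=7 reg=6
step 9: T0 LOAD ⇒ load; ctr=7 reg=7
step 10: T0 CAS ⇒ ok; ctr=8 reg=7

counter = 8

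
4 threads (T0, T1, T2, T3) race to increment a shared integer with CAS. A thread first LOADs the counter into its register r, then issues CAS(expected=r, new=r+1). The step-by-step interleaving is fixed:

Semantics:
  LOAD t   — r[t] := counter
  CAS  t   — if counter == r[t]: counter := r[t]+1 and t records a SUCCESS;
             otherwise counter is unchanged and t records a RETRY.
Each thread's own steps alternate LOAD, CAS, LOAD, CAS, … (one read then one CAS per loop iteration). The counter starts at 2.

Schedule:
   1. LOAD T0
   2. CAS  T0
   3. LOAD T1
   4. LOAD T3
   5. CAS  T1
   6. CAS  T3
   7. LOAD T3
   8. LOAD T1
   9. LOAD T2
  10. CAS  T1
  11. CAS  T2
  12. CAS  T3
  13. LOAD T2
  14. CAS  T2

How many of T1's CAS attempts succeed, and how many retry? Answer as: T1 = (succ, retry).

[1] T0.load  rd  (counter 2, T0.r 2)
[2] T0.cas  hit  (counter 3, T0.r 2)
[3] T1.load  rd  (counter 3, T1.r 3)
[4] T3.load  rd  (counter 3, T3.r 3)
[5] T1.cas  hit  (counter 4, T1.r 3)
[6] T3.cas  miss  (counter 4, T3.r 3)
[7] T3.load  rd  (counter 4, T3.r 4)
[8] T1.load  rd  (counter 4, T1.r 4)
[9] T2.load  rd  (counter 4, T2.r 4)
[10] T1.cas  hit  (counter 5, T1.r 4)
[11] T2.cas  miss  (counter 5, T2.r 4)
[12] T3.cas  miss  (counter 5, T3.r 4)
[13] T2.load  rd  (counter 5, T2.r 5)
[14] T2.cas  hit  (counter 6, T2.r 5)

T1 = (2, 0)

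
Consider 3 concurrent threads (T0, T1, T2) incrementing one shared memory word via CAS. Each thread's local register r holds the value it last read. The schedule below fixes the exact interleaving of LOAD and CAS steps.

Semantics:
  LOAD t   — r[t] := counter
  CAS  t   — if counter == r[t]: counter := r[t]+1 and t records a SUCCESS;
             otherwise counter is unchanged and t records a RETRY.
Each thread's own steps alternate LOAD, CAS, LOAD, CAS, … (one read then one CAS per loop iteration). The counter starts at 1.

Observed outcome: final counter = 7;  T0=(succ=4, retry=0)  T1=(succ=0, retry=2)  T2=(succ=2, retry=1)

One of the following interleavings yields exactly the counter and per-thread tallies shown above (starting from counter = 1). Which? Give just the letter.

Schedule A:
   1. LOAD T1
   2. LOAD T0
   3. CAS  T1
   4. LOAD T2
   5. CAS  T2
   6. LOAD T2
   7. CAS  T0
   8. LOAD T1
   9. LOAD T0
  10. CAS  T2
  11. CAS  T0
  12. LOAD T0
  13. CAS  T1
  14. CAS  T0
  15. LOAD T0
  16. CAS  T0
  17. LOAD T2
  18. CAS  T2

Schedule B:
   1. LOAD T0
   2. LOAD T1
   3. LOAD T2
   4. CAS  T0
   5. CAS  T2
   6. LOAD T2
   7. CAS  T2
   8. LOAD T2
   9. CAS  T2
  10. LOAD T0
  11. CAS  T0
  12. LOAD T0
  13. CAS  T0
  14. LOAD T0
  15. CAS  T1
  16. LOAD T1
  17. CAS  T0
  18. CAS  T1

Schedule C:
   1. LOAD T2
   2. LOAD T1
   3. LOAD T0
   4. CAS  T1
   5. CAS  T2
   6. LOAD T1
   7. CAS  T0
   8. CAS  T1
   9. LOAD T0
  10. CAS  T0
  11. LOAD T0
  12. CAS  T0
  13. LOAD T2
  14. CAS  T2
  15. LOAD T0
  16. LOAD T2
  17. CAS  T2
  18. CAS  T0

B

Run B:
   1) LOAD T0:  M=1  r_T0=1
   2) LOAD T1:  M=1  r_T1=1
   3) LOAD T2:  M=1  r_T2=1
   4) CAS  T0:  M=2  r_T0=1 ✓
   5) CAS  T2:  M=2  r_T2=1 ✗
   6) LOAD T2:  M=2  r_T2=2
   7) CAS  T2:  M=3  r_T2=2 ✓
   8) LOAD T2:  M=3  r_T2=3
   9) CAS  T2:  M=4  r_T2=3 ✓
  10) LOAD T0:  M=4  r_T0=4
  11) CAS  T0:  M=5  r_T0=4 ✓
  12) LOAD T0:  M=5  r_T0=5
  13) CAS  T0:  M=6  r_T0=5 ✓
  14) LOAD T0:  M=6  r_T0=6
  15) CAS  T1:  M=6  r_T1=1 ✗
  16) LOAD T1:  M=6  r_T1=6
  17) CAS  T0:  M=7  r_T0=6 ✓
  18) CAS  T1:  M=7  r_T1=6 ✗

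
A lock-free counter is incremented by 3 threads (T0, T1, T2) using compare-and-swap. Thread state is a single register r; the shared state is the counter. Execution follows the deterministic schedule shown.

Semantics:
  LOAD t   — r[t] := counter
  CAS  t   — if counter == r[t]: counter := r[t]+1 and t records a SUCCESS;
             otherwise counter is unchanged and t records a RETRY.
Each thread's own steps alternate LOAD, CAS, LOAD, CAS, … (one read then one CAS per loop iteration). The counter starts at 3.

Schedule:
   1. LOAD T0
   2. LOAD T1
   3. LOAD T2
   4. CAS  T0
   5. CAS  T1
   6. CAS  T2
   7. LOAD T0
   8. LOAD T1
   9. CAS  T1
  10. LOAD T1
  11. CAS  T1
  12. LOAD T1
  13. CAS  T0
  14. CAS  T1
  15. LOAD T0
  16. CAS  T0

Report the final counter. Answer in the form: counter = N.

T0 LOAD — after: cnt=3, r=3 — load
T1 LOAD — after: cnt=3, r=3 — load
T2 LOAD — after: cnt=3, r=3 — load
T0 CAS — after: cnt=4, r=3 — ok
T1 CAS — after: cnt=4, r=3 — retry
T2 CAS — after: cnt=4, r=3 — retry
T0 LOAD — after: cnt=4, r=4 — load
T1 LOAD — after: cnt=4, r=4 — load
T1 CAS — after: cnt=5, r=4 — ok
T1 LOAD — after: cnt=5, r=5 — load
T1 CAS — after: cnt=6, r=5 — ok
T1 LOAD — after: cnt=6, r=6 — load
T0 CAS — after: cnt=6, r=4 — retry
T1 CAS — after: cnt=7, r=6 — ok
T0 LOAD — after: cnt=7, r=7 — load
T0 CAS — after: cnt=8, r=7 — ok

counter = 8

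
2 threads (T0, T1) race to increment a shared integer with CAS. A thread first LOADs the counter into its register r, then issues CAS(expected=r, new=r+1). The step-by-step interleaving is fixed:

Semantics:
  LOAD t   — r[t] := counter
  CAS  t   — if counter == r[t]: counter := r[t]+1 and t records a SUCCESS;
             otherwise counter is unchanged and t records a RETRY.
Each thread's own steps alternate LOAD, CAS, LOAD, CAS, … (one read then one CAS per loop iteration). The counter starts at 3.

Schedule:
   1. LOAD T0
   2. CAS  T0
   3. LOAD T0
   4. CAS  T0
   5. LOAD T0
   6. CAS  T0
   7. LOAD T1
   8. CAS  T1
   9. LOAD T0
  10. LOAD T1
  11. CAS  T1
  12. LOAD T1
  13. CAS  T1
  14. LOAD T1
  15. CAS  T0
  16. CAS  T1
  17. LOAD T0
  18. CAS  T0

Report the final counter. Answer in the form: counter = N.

counter = 11

1. LOAD T0 → mem=3 r[T0]=3 [LOAD]
2. CAS T0 → mem=4 r[T0]=3 [OK]
3. LOAD T0 → mem=4 r[T0]=4 [LOAD]
4. CAS T0 → mem=5 r[T0]=4 [OK]
5. LOAD T0 → mem=5 r[T0]=5 [LOAD]
6. CAS T0 → mem=6 r[T0]=5 [OK]
7. LOAD T1 → mem=6 r[T1]=6 [LOAD]
8. CAS T1 → mem=7 r[T1]=6 [OK]
9. LOAD T0 → mem=7 r[T0]=7 [LOAD]
10. LOAD T1 → mem=7 r[T1]=7 [LOAD]
11. CAS T1 → mem=8 r[T1]=7 [OK]
12. LOAD T1 → mem=8 r[T1]=8 [LOAD]
13. CAS T1 → mem=9 r[T1]=8 [OK]
14. LOAD T1 → mem=9 r[T1]=9 [LOAD]
15. CAS T0 → mem=9 r[T0]=7 [RETRY]
16. CAS T1 → mem=10 r[T1]=9 [OK]
17. LOAD T0 → mem=10 r[T0]=10 [LOAD]
18. CAS T0 → mem=11 r[T0]=10 [OK]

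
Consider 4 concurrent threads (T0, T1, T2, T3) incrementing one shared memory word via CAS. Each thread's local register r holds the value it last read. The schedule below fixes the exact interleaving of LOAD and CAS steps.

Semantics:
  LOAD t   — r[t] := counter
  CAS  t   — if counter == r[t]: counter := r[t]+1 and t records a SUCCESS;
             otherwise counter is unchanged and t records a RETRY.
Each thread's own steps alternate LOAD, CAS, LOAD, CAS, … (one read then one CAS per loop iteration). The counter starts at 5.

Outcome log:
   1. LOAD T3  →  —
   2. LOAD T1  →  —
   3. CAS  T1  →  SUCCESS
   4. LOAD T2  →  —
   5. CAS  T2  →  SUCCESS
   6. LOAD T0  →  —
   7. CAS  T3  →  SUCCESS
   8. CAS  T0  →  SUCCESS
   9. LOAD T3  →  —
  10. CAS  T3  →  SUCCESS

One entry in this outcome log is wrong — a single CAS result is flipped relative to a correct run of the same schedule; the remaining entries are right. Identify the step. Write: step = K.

step = 7

Re-executing:
T3 LOAD — after: cnt=5, r=5 — load
T1 LOAD — after: cnt=5, r=5 — load
T1 CAS — after: cnt=6, r=5 — ok
T2 LOAD — after: cnt=6, r=6 — load
T2 CAS — after: cnt=7, r=6 — ok
T0 LOAD — after: cnt=7, r=7 — load
T3 CAS — after: cnt=7, r=5 — retry
T0 CAS — after: cnt=8, r=7 — ok
T3 LOAD — after: cnt=8, r=8 — load
T3 CAS — after: cnt=9, r=8 — ok
Mismatch at 7.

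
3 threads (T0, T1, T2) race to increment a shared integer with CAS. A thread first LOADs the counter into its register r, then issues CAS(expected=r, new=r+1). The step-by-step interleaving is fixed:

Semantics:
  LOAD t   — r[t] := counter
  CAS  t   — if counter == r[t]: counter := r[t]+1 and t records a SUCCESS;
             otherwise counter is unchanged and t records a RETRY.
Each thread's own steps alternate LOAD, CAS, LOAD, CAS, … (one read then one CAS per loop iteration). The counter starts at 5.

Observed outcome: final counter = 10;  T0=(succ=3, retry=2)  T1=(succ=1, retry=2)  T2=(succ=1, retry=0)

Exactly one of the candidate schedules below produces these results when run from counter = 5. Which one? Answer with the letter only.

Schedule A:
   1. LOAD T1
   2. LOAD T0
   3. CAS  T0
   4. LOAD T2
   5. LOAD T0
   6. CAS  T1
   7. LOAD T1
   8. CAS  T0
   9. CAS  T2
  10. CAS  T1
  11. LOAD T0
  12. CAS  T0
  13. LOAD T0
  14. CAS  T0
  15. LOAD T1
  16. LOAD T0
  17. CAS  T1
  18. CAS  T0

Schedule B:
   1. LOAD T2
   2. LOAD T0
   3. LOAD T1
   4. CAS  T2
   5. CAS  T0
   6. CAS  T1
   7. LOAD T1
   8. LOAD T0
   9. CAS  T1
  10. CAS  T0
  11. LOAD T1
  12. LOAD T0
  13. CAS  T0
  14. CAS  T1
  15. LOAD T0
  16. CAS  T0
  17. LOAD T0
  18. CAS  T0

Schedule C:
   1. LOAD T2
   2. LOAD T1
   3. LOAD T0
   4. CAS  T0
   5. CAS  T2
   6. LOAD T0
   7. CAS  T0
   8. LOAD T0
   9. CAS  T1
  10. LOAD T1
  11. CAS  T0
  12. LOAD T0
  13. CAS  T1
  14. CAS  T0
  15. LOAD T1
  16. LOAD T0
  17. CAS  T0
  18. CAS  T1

B

Simulating candidate B:
T2 LOAD — after: cnt=5, r=5 — load
T0 LOAD — after: cnt=5, r=5 — load
T1 LOAD — after: cnt=5, r=5 — load
T2 CAS — after: cnt=6, r=5 — ok
T0 CAS — after: cnt=6, r=5 — retry
T1 CAS — after: cnt=6, r=5 — retry
T1 LOAD — after: cnt=6, r=6 — load
T0 LOAD — after: cnt=6, r=6 — load
T1 CAS — after: cnt=7, r=6 — ok
T0 CAS — after: cnt=7, r=6 — retry
T1 LOAD — after: cnt=7, r=7 — load
T0 LOAD — after: cnt=7, r=7 — load
T0 CAS — after: cnt=8, r=7 — ok
T1 CAS — after: cnt=8, r=7 — retry
T0 LOAD — after: cnt=8, r=8 — load
T0 CAS — after: cnt=9, r=8 — ok
T0 LOAD — after: cnt=9, r=9 — load
T0 CAS — after: cnt=10, r=9 — ok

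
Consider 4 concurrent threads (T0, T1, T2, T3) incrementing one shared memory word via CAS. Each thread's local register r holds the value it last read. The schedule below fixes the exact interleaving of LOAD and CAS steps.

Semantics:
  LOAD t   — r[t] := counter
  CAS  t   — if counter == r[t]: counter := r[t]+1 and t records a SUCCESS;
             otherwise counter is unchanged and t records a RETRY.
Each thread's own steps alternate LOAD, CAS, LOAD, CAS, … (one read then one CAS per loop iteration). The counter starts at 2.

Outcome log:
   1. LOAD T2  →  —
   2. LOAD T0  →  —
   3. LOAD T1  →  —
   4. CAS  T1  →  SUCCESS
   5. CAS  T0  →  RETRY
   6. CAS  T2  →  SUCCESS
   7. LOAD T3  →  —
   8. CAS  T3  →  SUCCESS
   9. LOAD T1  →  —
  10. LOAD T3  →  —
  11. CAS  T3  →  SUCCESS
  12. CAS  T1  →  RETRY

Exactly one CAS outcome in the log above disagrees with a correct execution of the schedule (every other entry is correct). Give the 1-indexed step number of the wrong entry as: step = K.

step = 6

Re-executing:
#1 T2 reads 2
#2 T0 reads 2
#3 T1 reads 2
#4 T1 CAS(2→3) writes; counter now 3
#5 T0 CAS(2→3) fails; counter now 3
#6 T2 CAS(2→3) fails; counter now 3
#7 T3 reads 3
#8 T3 CAS(3→4) writes; counter now 4
#9 T1 reads 4
#10 T3 reads 4
#11 T3 CAS(4→5) writes; counter now 5
#12 T1 CAS(4→5) fails; counter now 5
Mismatch at 6.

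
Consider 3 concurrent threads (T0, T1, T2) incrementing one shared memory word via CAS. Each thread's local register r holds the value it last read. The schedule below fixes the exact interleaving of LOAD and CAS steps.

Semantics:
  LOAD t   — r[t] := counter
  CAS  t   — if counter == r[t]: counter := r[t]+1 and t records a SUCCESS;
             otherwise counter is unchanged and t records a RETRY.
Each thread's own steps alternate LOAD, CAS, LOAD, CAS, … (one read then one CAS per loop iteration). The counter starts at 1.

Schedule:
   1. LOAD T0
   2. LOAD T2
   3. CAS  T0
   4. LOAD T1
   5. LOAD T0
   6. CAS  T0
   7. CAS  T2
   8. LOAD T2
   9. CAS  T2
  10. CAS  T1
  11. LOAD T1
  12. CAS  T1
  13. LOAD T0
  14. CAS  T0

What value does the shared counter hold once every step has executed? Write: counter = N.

counter = 6

[1] T0.load  rd  (counter 1, T0.r 1)
[2] T2.load  rd  (counter 1, T2.r 1)
[3] T0.cas  hit  (counter 2, T0.r 1)
[4] T1.load  rd  (counter 2, T1.r 2)
[5] T0.load  rd  (counter 2, T0.r 2)
[6] T0.cas  hit  (counter 3, T0.r 2)
[7] T2.cas  miss  (counter 3, T2.r 1)
[8] T2.load  rd  (counter 3, T2.r 3)
[9] T2.cas  hit  (counter 4, T2.r 3)
[10] T1.cas  miss  (counter 4, T1.r 2)
[11] T1.load  rd  (counter 4, T1.r 4)
[12] T1.cas  hit  (counter 5, T1.r 4)
[13] T0.load  rd  (counter 5, T0.r 5)
[14] T0.cas  hit  (counter 6, T0.r 5)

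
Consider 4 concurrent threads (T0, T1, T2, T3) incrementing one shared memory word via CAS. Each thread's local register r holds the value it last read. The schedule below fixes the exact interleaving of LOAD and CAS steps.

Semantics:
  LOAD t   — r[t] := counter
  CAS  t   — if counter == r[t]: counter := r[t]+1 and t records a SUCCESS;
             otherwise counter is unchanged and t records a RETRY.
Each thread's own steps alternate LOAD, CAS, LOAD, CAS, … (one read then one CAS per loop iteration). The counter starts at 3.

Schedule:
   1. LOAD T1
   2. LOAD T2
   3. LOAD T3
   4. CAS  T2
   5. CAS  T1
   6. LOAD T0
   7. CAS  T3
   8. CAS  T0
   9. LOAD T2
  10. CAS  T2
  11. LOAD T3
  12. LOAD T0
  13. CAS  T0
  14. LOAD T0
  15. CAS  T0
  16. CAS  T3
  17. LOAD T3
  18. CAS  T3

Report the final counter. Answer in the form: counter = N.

[1] T1.load  rd  (counter 3, T1.r 3)
[2] T2.load  rd  (counter 3, T2.r 3)
[3] T3.load  rd  (counter 3, T3.r 3)
[4] T2.cas  hit  (counter 4, T2.r 3)
[5] T1.cas  miss  (counter 4, T1.r 3)
[6] T0.load  rd  (counter 4, T0.r 4)
[7] T3.cas  miss  (counter 4, T3.r 3)
[8] T0.cas  hit  (counter 5, T0.r 4)
[9] T2.load  rd  (counter 5, T2.r 5)
[10] T2.cas  hit  (counter 6, T2.r 5)
[11] T3.load  rd  (counter 6, T3.r 6)
[12] T0.load  rd  (counter 6, T0.r 6)
[13] T0.cas  hit  (counter 7, T0.r 6)
[14] T0.load  rd  (counter 7, T0.r 7)
[15] T0.cas  hit  (counter 8, T0.r 7)
[16] T3.cas  miss  (counter 8, T3.r 6)
[17] T3.load  rd  (counter 8, T3.r 8)
[18] T3.cas  hit  (counter 9, T3.r 8)

counter = 9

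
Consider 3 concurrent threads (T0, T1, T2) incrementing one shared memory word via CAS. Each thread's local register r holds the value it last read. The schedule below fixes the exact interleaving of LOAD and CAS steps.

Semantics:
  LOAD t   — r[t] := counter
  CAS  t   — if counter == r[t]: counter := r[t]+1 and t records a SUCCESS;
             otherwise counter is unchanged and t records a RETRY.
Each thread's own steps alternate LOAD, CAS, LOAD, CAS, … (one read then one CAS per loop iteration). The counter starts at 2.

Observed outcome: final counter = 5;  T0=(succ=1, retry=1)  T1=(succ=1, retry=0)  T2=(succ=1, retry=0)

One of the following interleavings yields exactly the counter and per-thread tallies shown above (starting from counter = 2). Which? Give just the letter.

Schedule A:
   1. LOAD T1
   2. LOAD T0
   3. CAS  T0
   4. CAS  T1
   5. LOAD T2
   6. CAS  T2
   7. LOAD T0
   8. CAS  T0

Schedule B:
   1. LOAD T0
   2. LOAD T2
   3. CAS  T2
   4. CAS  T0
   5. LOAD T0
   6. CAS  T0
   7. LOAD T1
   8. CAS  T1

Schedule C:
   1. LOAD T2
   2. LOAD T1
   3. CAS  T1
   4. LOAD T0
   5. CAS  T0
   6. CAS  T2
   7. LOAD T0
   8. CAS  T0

B

Run B:
step 1: T0 LOAD ⇒ load; ctr=2 reg=2
step 2: T2 LOAD ⇒ load; ctr=2 reg=2
step 3: T2 CAS ⇒ ok; ctr=3 reg=2
step 4: T0 CAS ⇒ retry; ctr=3 reg=2
step 5: T0 LOAD ⇒ load; ctr=3 reg=3
step 6: T0 CAS ⇒ ok; ctr=4 reg=3
step 7: T1 LOAD ⇒ load; ctr=4 reg=4
step 8: T1 CAS ⇒ ok; ctr=5 reg=4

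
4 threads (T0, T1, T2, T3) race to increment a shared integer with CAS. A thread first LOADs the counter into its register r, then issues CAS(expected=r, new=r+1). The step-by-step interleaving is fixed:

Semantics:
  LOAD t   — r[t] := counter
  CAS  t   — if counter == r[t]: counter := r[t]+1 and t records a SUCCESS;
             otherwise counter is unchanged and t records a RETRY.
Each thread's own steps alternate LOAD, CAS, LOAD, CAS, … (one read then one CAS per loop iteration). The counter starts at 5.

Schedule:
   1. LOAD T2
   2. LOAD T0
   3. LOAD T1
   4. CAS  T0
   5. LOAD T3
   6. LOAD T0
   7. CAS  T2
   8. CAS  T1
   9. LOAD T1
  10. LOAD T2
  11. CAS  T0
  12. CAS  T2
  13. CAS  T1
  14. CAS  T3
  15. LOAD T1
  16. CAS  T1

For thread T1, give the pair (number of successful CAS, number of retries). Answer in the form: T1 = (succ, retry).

T1 = (1, 2)

1. LOAD T2 → mem=5 r[T2]=5 [LOAD]
2. LOAD T0 → mem=5 r[T0]=5 [LOAD]
3. LOAD T1 → mem=5 r[T1]=5 [LOAD]
4. CAS T0 → mem=6 r[T0]=5 [OK]
5. LOAD T3 → mem=6 r[T3]=6 [LOAD]
6. LOAD T0 → mem=6 r[T0]=6 [LOAD]
7. CAS T2 → mem=6 r[T2]=5 [RETRY]
8. CAS T1 → mem=6 r[T1]=5 [RETRY]
9. LOAD T1 → mem=6 r[T1]=6 [LOAD]
10. LOAD T2 → mem=6 r[T2]=6 [LOAD]
11. CAS T0 → mem=7 r[T0]=6 [OK]
12. CAS T2 → mem=7 r[T2]=6 [RETRY]
13. CAS T1 → mem=7 r[T1]=6 [RETRY]
14. CAS T3 → mem=7 r[T3]=6 [RETRY]
15. LOAD T1 → mem=7 r[T1]=7 [LOAD]
16. CAS T1 → mem=8 r[T1]=7 [OK]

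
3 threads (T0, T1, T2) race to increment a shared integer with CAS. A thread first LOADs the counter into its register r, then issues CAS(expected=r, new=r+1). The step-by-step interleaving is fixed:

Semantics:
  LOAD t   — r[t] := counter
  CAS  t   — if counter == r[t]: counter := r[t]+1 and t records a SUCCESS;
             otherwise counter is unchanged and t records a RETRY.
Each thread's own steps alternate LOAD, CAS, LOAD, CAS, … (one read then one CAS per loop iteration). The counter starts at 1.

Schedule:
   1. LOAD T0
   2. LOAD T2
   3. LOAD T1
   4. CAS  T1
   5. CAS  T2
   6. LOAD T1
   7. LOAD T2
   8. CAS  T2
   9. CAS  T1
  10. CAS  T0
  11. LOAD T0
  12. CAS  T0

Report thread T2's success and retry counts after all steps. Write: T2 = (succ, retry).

T2 = (1, 1)

T0 LOAD — after: cnt=1, r=1 — load
T2 LOAD — after: cnt=1, r=1 — load
T1 LOAD — after: cnt=1, r=1 — load
T1 CAS — after: cnt=2, r=1 — ok
T2 CAS — after: cnt=2, r=1 — retry
T1 LOAD — after: cnt=2, r=2 — load
T2 LOAD — after: cnt=2, r=2 — load
T2 CAS — after: cnt=3, r=2 — ok
T1 CAS — after: cnt=3, r=2 — retry
T0 CAS — after: cnt=3, r=1 — retry
T0 LOAD — after: cnt=3, r=3 — load
T0 CAS — after: cnt=4, r=3 — ok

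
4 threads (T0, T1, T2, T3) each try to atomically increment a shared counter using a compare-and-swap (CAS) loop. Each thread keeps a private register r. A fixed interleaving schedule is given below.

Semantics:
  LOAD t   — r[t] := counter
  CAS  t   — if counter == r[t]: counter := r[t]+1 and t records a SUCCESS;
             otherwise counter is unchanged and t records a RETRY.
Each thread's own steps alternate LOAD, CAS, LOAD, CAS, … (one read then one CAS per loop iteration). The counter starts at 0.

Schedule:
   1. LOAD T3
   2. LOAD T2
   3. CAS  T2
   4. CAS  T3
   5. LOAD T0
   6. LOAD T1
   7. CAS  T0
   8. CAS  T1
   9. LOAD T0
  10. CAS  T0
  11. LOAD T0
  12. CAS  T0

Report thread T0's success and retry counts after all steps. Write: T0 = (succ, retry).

T0 = (3, 0)

[1] T3.load  rd  (counter 0, T3.r 0)
[2] T2.load  rd  (counter 0, T2.r 0)
[3] T2.cas  hit  (counter 1, T2.r 0)
[4] T3.cas  miss  (counter 1, T3.r 0)
[5] T0.load  rd  (counter 1, T0.r 1)
[6] T1.load  rd  (counter 1, T1.r 1)
[7] T0.cas  hit  (counter 2, T0.r 1)
[8] T1.cas  miss  (counter 2, T1.r 1)
[9] T0.load  rd  (counter 2, T0.r 2)
[10] T0.cas  hit  (counter 3, T0.r 2)
[11] T0.load  rd  (counter 3, T0.r 3)
[12] T0.cas  hit  (counter 4, T0.r 3)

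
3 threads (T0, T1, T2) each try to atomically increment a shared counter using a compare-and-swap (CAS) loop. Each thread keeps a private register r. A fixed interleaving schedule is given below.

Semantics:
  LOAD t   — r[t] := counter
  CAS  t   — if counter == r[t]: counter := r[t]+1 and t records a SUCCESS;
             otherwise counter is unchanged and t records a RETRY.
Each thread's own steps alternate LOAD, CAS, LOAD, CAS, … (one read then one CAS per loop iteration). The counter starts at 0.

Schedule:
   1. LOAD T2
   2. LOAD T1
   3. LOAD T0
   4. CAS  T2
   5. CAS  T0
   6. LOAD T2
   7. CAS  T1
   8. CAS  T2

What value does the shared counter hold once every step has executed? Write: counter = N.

[1] T2.load  rd  (counter 0, T2.r 0)
[2] T1.load  rd  (counter 0, T1.r 0)
[3] T0.load  rd  (counter 0, T0.r 0)
[4] T2.cas  hit  (counter 1, T2.r 0)
[5] T0.cas  miss  (counter 1, T0.r 0)
[6] T2.load  rd  (counter 1, T2.r 1)
[7] T1.cas  miss  (counter 1, T1.r 0)
[8] T2.cas  hit  (counter 2, T2.r 1)

counter = 2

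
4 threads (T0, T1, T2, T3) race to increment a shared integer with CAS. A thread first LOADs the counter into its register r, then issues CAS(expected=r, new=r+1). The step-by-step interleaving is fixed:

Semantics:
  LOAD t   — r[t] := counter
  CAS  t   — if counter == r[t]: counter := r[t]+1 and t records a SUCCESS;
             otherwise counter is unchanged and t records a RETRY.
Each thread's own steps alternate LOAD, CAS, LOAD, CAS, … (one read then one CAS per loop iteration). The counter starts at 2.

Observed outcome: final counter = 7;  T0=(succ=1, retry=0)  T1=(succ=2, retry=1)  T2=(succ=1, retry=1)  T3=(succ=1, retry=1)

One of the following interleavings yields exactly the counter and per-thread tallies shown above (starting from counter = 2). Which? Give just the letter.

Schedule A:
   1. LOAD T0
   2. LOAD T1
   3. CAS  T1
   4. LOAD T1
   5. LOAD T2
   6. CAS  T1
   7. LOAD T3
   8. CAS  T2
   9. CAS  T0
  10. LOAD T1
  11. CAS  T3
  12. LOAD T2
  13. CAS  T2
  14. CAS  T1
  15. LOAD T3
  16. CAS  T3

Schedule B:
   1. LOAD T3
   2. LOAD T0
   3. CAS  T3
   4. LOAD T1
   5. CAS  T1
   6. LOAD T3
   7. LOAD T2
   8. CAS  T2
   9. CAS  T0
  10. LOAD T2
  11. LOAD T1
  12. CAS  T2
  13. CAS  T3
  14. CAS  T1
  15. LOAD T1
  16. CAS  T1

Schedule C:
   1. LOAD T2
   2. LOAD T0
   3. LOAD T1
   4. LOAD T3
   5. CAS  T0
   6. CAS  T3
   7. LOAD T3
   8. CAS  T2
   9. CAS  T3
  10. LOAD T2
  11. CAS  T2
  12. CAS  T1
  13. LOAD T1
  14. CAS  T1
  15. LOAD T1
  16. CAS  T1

C

Simulating candidate C:
step 1: T2 LOAD ⇒ load; ctr=2 reg=2
step 2: T0 LOAD ⇒ load; ctr=2 reg=2
step 3: T1 LOAD ⇒ load; ctr=2 reg=2
step 4: T3 LOAD ⇒ load; ctr=2 reg=2
step 5: T0 CAS ⇒ ok; ctr=3 reg=2
step 6: T3 CAS ⇒ retry; ctr=3 reg=2
step 7: T3 LOAD ⇒ load; ctr=3 reg=3
step 8: T2 CAS ⇒ retry; ctr=3 reg=2
step 9: T3 CAS ⇒ ok; ctr=4 reg=3
step 10: T2 LOAD ⇒ load; ctr=4 reg=4
step 11: T2 CAS ⇒ ok; ctr=5 reg=4
step 12: T1 CAS ⇒ retry; ctr=5 reg=2
step 13: T1 LOAD ⇒ load; ctr=5 reg=5
step 14: T1 CAS ⇒ ok; ctr=6 reg=5
step 15: T1 LOAD ⇒ load; ctr=6 reg=6
step 16: T1 CAS ⇒ ok; ctr=7 reg=6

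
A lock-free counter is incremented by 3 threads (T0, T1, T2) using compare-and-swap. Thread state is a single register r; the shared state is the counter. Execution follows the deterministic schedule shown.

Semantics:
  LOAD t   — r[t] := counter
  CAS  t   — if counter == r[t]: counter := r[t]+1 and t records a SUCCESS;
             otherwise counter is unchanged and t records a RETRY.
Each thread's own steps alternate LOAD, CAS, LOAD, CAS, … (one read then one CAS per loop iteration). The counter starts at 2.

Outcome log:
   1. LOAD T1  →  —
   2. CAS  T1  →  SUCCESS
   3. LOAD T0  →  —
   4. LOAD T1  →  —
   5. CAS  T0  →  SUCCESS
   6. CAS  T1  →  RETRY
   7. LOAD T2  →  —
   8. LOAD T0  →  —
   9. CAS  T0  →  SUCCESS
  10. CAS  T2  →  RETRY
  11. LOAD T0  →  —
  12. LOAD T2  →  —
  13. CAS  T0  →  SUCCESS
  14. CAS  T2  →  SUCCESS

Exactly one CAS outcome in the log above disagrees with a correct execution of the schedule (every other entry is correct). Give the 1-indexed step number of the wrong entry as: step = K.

Correct run:
   1) LOAD T1:  M=2  r_T1=2
   2) CAS  T1:  M=3  r_T1=2 ✓
   3) LOAD T0:  M=3  r_T0=3
   4) LOAD T1:  M=3  r_T1=3
   5) CAS  T0:  M=4  r_T0=3 ✓
   6) CAS  T1:  M=4  r_T1=3 ✗
   7) LOAD T2:  M=4  r_T2=4
   8) LOAD T0:  M=4  r_T0=4
   9) CAS  T0:  M=5  r_T0=4 ✓
  10) CAS  T2:  M=5  r_T2=4 ✗
  11) LOAD T0:  M=5  r_T0=5
  12) LOAD T2:  M=5  r_T2=5
  13) CAS  T0:  M=6  r_T0=5 ✓
  14) CAS  T2:  M=6  r_T2=5 ✗
Flip is step 14.

step = 14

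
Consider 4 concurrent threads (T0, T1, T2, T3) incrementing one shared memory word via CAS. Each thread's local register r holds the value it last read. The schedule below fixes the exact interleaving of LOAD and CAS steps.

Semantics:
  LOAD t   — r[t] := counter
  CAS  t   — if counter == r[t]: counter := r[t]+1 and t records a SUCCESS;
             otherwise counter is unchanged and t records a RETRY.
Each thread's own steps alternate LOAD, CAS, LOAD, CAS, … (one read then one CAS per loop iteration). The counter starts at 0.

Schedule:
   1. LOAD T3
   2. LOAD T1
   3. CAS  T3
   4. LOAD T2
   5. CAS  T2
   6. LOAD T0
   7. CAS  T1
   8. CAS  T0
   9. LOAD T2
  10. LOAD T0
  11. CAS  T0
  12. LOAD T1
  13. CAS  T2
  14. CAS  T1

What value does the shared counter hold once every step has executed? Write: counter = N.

counter = 5

1. LOAD T3 → mem=0 r[T3]=0 [LOAD]
2. LOAD T1 → mem=0 r[T1]=0 [LOAD]
3. CAS T3 → mem=1 r[T3]=0 [OK]
4. LOAD T2 → mem=1 r[T2]=1 [LOAD]
5. CAS T2 → mem=2 r[T2]=1 [OK]
6. LOAD T0 → mem=2 r[T0]=2 [LOAD]
7. CAS T1 → mem=2 r[T1]=0 [RETRY]
8. CAS T0 → mem=3 r[T0]=2 [OK]
9. LOAD T2 → mem=3 r[T2]=3 [LOAD]
10. LOAD T0 → mem=3 r[T0]=3 [LOAD]
11. CAS T0 → mem=4 r[T0]=3 [OK]
12. LOAD T1 → mem=4 r[T1]=4 [LOAD]
13. CAS T2 → mem=4 r[T2]=3 [RETRY]
14. CAS T1 → mem=5 r[T1]=4 [OK]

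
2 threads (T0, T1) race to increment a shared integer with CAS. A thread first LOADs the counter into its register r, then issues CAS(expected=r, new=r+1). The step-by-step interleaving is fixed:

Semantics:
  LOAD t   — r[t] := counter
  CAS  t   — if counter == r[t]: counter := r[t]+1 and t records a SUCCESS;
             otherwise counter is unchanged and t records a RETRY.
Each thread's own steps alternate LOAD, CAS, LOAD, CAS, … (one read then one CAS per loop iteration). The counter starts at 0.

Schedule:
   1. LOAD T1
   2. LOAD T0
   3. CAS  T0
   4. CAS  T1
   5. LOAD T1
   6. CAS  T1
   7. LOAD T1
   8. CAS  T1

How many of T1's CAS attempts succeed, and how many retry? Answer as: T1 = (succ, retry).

T1 = (2, 1)

[1] T1.load  rd  (counter 0, T1.r 0)
[2] T0.load  rd  (counter 0, T0.r 0)
[3] T0.cas  hit  (counter 1, T0.r 0)
[4] T1.cas  miss  (counter 1, T1.r 0)
[5] T1.load  rd  (counter 1, T1.r 1)
[6] T1.cas  hit  (counter 2, T1.r 1)
[7] T1.load  rd  (counter 2, T1.r 2)
[8] T1.cas  hit  (counter 3, T1.r 2)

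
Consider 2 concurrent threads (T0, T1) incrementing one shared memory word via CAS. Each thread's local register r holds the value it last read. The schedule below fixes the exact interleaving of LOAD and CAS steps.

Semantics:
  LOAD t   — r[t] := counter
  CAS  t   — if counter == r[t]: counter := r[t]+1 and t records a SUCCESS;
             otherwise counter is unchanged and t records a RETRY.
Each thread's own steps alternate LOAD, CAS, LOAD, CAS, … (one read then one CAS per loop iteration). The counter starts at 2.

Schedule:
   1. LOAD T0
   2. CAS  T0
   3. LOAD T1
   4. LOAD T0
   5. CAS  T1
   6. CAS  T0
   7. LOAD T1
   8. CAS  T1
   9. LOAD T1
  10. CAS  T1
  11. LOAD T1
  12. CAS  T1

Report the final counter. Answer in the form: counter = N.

step 1: T0 LOAD ⇒ load; ctr=2 reg=2
step 2: T0 CAS ⇒ ok; ctr=3 reg=2
step 3: T1 LOAD ⇒ load; ctr=3 reg=3
step 4: T0 LOAD ⇒ load; ctr=3 reg=3
step 5: T1 CAS ⇒ ok; ctr=4 reg=3
step 6: T0 CAS ⇒ retry; ctr=4 reg=3
step 7: T1 LOAD ⇒ load; ctr=4 reg=4
step 8: T1 CAS ⇒ ok; ctr=5 reg=4
step 9: T1 LOAD ⇒ load; ctr=5 reg=5
step 10: T1 CAS ⇒ ok; ctr=6 reg=5
step 11: T1 LOAD ⇒ load; ctr=6 reg=6
step 12: T1 CAS ⇒ ok; ctr=7 reg=6

counter = 7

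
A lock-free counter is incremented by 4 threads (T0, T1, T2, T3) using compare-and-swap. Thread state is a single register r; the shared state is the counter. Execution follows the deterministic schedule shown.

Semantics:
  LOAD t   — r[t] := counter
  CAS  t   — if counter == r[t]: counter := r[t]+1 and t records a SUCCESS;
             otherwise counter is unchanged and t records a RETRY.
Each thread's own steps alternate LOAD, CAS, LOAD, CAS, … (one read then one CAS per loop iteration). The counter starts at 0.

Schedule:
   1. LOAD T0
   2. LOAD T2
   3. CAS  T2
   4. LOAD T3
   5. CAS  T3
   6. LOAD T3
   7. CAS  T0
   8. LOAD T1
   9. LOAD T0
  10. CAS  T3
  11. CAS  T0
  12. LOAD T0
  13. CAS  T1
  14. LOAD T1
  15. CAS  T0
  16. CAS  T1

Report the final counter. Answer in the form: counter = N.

step 1: T0 LOAD ⇒ load; ctr=0 reg=0
step 2: T2 LOAD ⇒ load; ctr=0 reg=0
step 3: T2 CAS ⇒ ok; ctr=1 reg=0
step 4: T3 LOAD ⇒ load; ctr=1 reg=1
step 5: T3 CAS ⇒ ok; ctr=2 reg=1
step 6: T3 LOAD ⇒ load; ctr=2 reg=2
step 7: T0 CAS ⇒ retry; ctr=2 reg=0
step 8: T1 LOAD ⇒ load; ctr=2 reg=2
step 9: T0 LOAD ⇒ load; ctr=2 reg=2
step 10: T3 CAS ⇒ ok; ctr=3 reg=2
step 11: T0 CAS ⇒ retry; ctr=3 reg=2
step 12: T0 LOAD ⇒ load; ctr=3 reg=3
step 13: T1 CAS ⇒ retry; ctr=3 reg=2
step 14: T1 LOAD ⇒ load; ctr=3 reg=3
step 15: T0 CAS ⇒ ok; ctr=4 reg=3
step 16: T1 CAS ⇒ retry; ctr=4 reg=3

counter = 4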